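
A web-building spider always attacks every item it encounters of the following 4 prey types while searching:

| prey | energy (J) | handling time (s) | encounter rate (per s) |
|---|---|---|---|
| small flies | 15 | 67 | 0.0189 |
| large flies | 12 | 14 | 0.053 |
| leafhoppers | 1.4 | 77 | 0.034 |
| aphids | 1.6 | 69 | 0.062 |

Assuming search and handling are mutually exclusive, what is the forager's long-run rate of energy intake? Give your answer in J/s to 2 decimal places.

0.11 J/s

R = (0.0189×15 + 0.053×12 + 0.034×1.4 + 0.062×1.6) / (1 + 0.0189×67 + 0.053×14 + 0.034×77 + 0.062×69) = 1.066/9.904 = 0.1077 J/s.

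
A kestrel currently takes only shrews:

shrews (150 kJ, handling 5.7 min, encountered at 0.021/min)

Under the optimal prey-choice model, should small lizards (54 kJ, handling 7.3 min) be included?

Current rate: (0.021×150)/(1 + 0.021×5.7) = 2.813 kJ/min.
small lizards: E/h = 54/7.3 = 7.397 kJ/min.
Since 7.397 > R, including small lizards increases the long-run rate.

Yes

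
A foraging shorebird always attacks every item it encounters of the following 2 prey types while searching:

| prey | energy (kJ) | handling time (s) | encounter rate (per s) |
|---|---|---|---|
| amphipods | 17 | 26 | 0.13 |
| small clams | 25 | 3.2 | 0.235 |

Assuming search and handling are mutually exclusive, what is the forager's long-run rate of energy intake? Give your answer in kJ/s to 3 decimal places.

1.575 kJ/s

R = (0.13×17 + 0.235×25) / (1 + 0.13×26 + 0.235×3.2) = 8.085/5.132 = 1.575 kJ/s.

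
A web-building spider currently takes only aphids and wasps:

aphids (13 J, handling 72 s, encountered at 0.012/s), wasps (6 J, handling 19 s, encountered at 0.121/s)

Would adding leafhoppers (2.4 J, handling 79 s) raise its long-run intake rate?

No

Current rate: (0.012×13 + 0.121×6)/(1 + 0.012×72 + 0.121×19) = 0.2119 J/s.
leafhoppers: E/h = 2.4/79 = 0.03038 J/s.
Since 0.03038 < R, time spent handling leafhoppers is better spent searching.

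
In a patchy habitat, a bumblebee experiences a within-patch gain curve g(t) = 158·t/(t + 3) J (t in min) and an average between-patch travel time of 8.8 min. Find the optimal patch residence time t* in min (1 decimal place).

Maximise g(t)/(T+t): set derivative to zero → g'(t)(T+t) = g(t).
g'(t) = 158·3/(t + 3)². Setting 158·3/(t+3)² = 158t/[(t+3)(8.8+t)] gives 3(8.8+t) = t(t+3), so t² = 3×8.8 = 26.4.
t* = √26.4 = 5.138 min.

5.1 min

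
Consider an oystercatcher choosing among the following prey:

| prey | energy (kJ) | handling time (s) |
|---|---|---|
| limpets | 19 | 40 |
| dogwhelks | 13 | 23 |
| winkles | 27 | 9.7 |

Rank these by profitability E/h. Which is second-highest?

Profitability E/h (kJ/s): limpets = 19/40 = 0.475, dogwhelks = 13/23 = 0.565, winkles = 27/9.7 = 2.78.
Ranked: winkles > dogwhelks > limpets.

dogwhelks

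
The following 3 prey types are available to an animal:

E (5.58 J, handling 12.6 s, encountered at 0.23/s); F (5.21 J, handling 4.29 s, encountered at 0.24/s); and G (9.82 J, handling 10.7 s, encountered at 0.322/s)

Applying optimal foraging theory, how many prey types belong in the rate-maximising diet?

2

E/h in descending order: F 1.21, G 0.918, E 0.443 J/s. The optimal diet is the largest prefix of this list for which every included type satisfies E_i/h_i > R on the types above it.
Rate on top 1: 0.6161. G: 0.918 > 0.6161 → include.
Rate on top 2: 0.8059. E: 0.443 < 0.8059 → exclude; stop.
Optimal diet: F, G — 2 of 3 types.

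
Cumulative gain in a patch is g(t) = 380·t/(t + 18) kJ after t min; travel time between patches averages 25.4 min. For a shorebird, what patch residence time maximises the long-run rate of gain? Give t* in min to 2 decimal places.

21.38 min

By the marginal value theorem, leave when the instantaneous gain rate g'(t) equals the habitat-wide average g(t)/(T + t).
g'(t) = 380·18/(t + 18)². Setting 380·18/(t+18)² = 380t/[(t+18)(25.4+t)] gives 18(25.4+t) = t(t+18), so t² = 18×25.4 = 457.2.
t* = √457.2 = 21.38 min.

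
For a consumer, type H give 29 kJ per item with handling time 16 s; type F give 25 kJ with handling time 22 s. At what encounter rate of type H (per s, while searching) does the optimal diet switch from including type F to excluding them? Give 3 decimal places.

At the threshold, the rate on type H alone equals the profitability of type F: λ·29/(1 + λ·16) = 25/22 = 1.136.
Rearranging, λ(29 − 1.136×16) = 1.136, so λ = 1.136/10.82 = 0.105 per s.

0.105 per s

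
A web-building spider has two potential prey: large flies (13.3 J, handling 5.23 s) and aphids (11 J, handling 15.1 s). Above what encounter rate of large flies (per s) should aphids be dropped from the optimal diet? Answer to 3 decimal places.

Drop aphids once their profitability E₂/h₂ falls below the rate achievable on large flies alone: E₂/h₂ = λE₁/(1 + λh₁).
Solve for λ: λE₁h₂ = E₂(1 + λh₁) → λ(E₁h₂ − E₂h₁) = E₂ → λ = E₂/(E₁h₂ − E₂h₁).
λ = 11/(13.3×15.1 − 11×5.23) = 11/143.3 = 0.07676 per s.

0.077 per s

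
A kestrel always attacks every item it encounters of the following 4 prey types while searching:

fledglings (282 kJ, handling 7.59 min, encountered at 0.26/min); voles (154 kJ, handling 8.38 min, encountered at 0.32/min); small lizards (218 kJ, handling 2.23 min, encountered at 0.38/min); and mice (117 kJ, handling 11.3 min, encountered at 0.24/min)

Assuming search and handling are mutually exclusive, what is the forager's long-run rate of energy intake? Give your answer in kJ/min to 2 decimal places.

25.34 kJ/min

R = (0.26×282 + 0.32×154 + 0.38×218 + 0.24×117) / (1 + 0.26×7.59 + 0.32×8.38 + 0.38×2.23 + 0.24×11.3) = 233.5/9.214 = 25.34 kJ/min.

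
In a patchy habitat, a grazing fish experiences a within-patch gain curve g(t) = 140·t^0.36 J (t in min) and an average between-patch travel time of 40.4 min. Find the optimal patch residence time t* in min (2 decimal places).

22.72 min

Optimal t* satisfies g'(t*) = g(t*)/(T + t*).
g'(t) = 0.36·140·t^-0.64. Setting 0.36·140·t^-0.64 = 140·t^0.36/(40.4+t) gives 0.36(40.4+t) = t, so 0.64·t = 0.36×40.4.
t* = 0.36×40.4/0.64 = 22.72 min.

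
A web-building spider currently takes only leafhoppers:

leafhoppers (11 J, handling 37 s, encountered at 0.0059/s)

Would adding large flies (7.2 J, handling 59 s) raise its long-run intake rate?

Intake rate on the current diet: R = (0.0059×11) / (1 + 0.0059×37) = 0.0649/1.218 = 0.05327 J/s.
Profitability of large flies: 7.2/59 = 0.122 J/s.
0.122 > 0.05327, so adding large flies raises the average — include it.

Yes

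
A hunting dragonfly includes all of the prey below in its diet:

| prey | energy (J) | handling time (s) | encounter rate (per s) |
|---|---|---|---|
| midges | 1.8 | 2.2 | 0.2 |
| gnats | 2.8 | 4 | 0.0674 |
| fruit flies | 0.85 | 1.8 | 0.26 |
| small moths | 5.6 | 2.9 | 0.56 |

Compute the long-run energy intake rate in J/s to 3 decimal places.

R = Σλ_iE_i / (1 + Σλ_ih_i)
Numerator: 0.2×1.8 + 0.0674×2.8 + 0.26×0.85 + 0.56×5.6 = 3.906
Denominator: 1 + 0.2×2.2 + 0.0674×4 + 0.26×1.8 + 0.56×2.9 = 3.802
R = 3.906/3.802 = 1.027 J/s

1.027 J/s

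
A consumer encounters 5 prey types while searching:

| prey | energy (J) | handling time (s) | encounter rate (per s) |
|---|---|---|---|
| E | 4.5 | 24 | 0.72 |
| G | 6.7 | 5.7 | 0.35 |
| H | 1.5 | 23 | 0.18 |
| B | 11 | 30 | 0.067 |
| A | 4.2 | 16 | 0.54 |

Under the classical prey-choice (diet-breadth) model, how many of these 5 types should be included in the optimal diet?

1

Profitabilities (E/h, J/s): G 1.18, B 0.367, A 0.263, E 0.188, H 0.0652. Add prey in this order while the next type's profitability exceeds the intake rate on those already taken.
Rate on top 1: 0.783. B: 0.367 < 0.783 → exclude; stop.
Optimal diet: G — 1 of 5 types.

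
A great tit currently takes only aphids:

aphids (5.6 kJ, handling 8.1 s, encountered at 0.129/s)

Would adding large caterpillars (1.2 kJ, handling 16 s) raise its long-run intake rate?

Current rate: (0.129×5.6)/(1 + 0.129×8.1) = 0.3533 kJ/s.
large caterpillars: E/h = 1.2/16 = 0.075 kJ/s.
Since 0.075 < R, time spent handling large caterpillars is better spent searching.

No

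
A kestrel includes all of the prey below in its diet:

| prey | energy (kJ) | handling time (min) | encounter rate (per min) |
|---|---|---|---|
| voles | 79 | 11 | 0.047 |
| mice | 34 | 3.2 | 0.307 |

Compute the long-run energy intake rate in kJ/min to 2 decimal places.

5.66 kJ/min

R = Σλ_iE_i / (1 + Σλ_ih_i)
Numerator: 0.047×79 + 0.307×34 = 14.15
Denominator: 1 + 0.047×11 + 0.307×3.2 = 2.499
R = 14.15/2.499 = 5.662 kJ/min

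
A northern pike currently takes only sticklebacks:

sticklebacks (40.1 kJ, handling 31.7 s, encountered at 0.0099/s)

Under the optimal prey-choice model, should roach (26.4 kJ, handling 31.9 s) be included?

Current rate: (0.0099×40.1)/(1 + 0.0099×31.7) = 0.3022 kJ/s.
roach: E/h = 26.4/31.9 = 0.8276 kJ/s.
Since 0.8276 > R, including roach increases the long-run rate.

Yes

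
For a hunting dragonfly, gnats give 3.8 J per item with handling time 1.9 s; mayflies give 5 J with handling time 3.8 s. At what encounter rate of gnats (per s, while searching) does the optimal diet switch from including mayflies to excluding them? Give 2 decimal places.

At the threshold, the rate on gnats alone equals the profitability of mayflies: λ·3.8/(1 + λ·1.9) = 5/3.8 = 1.316.
Rearranging, λ(3.8 − 1.316×1.9) = 1.316, so λ = 1.316/1.3 = 1.012 per s.

1.01 per s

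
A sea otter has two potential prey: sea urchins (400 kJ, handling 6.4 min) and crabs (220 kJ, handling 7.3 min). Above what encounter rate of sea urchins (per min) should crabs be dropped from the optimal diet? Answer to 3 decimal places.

0.146 per min

At the threshold, the rate on sea urchins alone equals the profitability of crabs: λ·400/(1 + λ·6.4) = 220/7.3 = 30.14.
Rearranging, λ(400 − 30.14×6.4) = 30.14, so λ = 30.14/207.1 = 0.1455 per min.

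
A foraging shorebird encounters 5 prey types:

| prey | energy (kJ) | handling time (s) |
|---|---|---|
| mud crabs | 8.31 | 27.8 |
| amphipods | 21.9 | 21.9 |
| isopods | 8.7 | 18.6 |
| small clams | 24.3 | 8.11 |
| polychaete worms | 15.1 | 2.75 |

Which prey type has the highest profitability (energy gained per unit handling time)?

In descending order of E/h:
polychaete worms: 15.1/2.75 = 5.49 kJ/s
small clams: 24.3/8.11 = 3 kJ/s
amphipods: 21.9/21.9 = 1 kJ/s
isopods: 8.7/18.6 = 0.468 kJ/s
mud crabs: 8.31/27.8 = 0.299 kJ/s

polychaete worms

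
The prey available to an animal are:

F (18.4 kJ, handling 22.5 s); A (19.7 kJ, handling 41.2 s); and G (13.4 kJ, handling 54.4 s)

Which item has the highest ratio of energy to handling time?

F

Profitability E/h (kJ/s): F = 18.4/22.5 = 0.818, A = 19.7/41.2 = 0.478, G = 13.4/54.4 = 0.246.
Ranked: F > A > G.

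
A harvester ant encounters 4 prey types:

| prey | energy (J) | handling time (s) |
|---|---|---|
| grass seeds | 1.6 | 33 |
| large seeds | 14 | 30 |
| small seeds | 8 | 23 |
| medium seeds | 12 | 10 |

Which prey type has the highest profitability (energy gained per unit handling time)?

Profitability E/h (J/s): grass seeds = 1.6/33 = 0.0485, large seeds = 14/30 = 0.467, small seeds = 8/23 = 0.348, medium seeds = 12/10 = 1.2.
Ranked: medium seeds > large seeds > small seeds > grass seeds.

medium seeds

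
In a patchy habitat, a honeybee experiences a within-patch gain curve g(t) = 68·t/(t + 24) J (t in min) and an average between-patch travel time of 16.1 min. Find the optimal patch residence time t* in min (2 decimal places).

19.66 min

Optimal t* satisfies g'(t*) = g(t*)/(T + t*).
g'(t) = 68·24/(t + 24)². Setting 68·24/(t+24)² = 68t/[(t+24)(16.1+t)] gives 24(16.1+t) = t(t+24), so t² = 24×16.1 = 386.4.
t* = √386.4 = 19.66 min.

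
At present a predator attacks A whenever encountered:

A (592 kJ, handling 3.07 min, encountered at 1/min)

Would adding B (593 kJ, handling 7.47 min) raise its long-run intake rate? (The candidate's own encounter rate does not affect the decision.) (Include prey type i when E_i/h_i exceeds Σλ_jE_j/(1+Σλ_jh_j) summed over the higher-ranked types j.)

Current rate: (1×592)/(1 + 1×3.07) = 145.5 kJ/min.
Profitability of B: 593/7.47 = 79.38 kJ/min.
79.38 < 145.5, so adding B would lower the average — exclude it.

No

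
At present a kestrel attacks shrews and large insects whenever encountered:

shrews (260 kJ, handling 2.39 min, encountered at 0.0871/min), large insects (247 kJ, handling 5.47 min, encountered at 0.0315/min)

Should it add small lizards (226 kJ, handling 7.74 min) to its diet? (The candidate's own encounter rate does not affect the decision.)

Yes

Current rate: (0.0871×260 + 0.0315×247)/(1 + 0.0871×2.39 + 0.0315×5.47) = 22.04 kJ/min.
small lizards: E/h = 226/7.74 = 29.2 kJ/min.
Since 29.2 > R, including small lizards increases the long-run rate.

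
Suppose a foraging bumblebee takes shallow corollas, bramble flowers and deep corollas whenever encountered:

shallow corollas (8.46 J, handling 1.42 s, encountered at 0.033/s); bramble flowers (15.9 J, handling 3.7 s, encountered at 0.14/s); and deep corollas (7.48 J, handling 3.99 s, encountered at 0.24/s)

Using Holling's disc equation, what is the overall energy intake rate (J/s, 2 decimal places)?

R = (0.033×8.46 + 0.14×15.9 + 0.24×7.48) / (1 + 0.033×1.42 + 0.14×3.7 + 0.24×3.99) = 4.3/2.522 = 1.705 J/s.

1.70 J/s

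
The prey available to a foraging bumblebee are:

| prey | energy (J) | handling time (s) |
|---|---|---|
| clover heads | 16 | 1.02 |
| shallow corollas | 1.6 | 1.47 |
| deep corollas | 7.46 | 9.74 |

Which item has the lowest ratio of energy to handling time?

Profitability E/h (J/s): clover heads = 16/1.02 = 15.7, shallow corollas = 1.6/1.47 = 1.09, deep corollas = 7.46/9.74 = 0.766.
Ranked: clover heads > shallow corollas > deep corollas.

deep corollas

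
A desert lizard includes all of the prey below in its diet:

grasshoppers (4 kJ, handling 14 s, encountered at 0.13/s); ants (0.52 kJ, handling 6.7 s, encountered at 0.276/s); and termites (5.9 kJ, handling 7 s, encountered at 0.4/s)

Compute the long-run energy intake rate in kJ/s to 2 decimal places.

0.40 kJ/s

R = Σλ_iE_i / (1 + Σλ_ih_i)
Numerator: 0.13×4 + 0.276×0.52 + 0.4×5.9 = 3.024
Denominator: 1 + 0.13×14 + 0.276×6.7 + 0.4×7 = 7.469
R = 3.024/7.469 = 0.4048 kJ/s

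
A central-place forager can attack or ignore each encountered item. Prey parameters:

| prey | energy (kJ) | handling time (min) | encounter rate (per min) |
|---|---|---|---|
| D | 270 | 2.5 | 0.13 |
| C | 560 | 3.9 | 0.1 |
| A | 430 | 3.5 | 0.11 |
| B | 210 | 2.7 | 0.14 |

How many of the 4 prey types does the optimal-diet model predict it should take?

4

Profitabilities (E/h, kJ/min): C 144, A 123, D 108, B 77.8. Add prey in this order while the next type's profitability exceeds the intake rate on those already taken.
Rate on top 1: 40.29. A: 123 > 40.29 → include.
Rate on top 2: 58.2. D: 108 > 58.2 → include.
Rate on top 3: 65.9. B: 77.8 > 65.9 → include.
Optimal diet: C, A, D, B — 4 of 4 types.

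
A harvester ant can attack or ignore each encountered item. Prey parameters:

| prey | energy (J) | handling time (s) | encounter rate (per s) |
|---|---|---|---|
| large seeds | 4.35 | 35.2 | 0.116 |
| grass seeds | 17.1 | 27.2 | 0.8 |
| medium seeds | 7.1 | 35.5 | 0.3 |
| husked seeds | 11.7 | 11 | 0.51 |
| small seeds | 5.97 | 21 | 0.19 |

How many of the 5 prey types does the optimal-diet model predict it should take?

Rank by E/h (J/s): husked seeds 1.06, grass seeds 0.629, small seeds 0.284, medium seeds 0.2, large seeds 0.124. Include each in turn until the next type's E/h falls below the running intake rate.
Rate on top 1: 0.9027. grass seeds: 0.629 < 0.9027 → exclude; stop.
Optimal diet: husked seeds — 1 of 5 types.

1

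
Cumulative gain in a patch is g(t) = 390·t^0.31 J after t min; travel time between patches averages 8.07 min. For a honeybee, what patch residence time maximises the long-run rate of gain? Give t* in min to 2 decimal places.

Maximise g(t)/(T+t): set derivative to zero → g'(t)(T+t) = g(t).
g'(t) = 0.31·390·t^-0.69. Setting 0.31·390·t^-0.69 = 390·t^0.31/(8.07+t) gives 0.31(8.07+t) = t, so 0.69·t = 0.31×8.07.
t* = 0.31×8.07/0.69 = 3.626 min.

3.63 min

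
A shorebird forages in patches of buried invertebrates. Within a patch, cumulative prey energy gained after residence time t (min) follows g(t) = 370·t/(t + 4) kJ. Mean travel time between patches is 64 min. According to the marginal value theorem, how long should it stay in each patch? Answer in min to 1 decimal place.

16.0 min

By the marginal value theorem, leave when the instantaneous gain rate g'(t) equals the habitat-wide average g(t)/(T + t).
g'(t) = 370·4/(t + 4)². Setting 370·4/(t+4)² = 370t/[(t+4)(64+t)] gives 4(64+t) = t(t+4), so t² = 4×64 = 256.
t* = √256 = 16 min.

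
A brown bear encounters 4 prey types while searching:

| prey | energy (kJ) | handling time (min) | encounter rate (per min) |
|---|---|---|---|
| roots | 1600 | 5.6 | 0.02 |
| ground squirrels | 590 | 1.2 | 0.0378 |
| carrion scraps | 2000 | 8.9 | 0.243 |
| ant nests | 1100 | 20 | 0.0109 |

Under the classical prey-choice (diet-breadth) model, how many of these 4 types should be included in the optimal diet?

3

Rank by E/h (kJ/min): ground squirrels 492, roots 286, carrion scraps 225, ant nests 55. Include each in turn until the next type's E/h falls below the running intake rate.
Rate on top 1: 21.33. roots: 286 > 21.33 → include.
Rate on top 2: 46.92. carrion scraps: 225 > 46.92 → include.
Rate on top 3: 162.7. ant nests: 55 < 162.7 → exclude; stop.
Optimal diet: ground squirrels, roots, carrion scraps — 3 of 4 types.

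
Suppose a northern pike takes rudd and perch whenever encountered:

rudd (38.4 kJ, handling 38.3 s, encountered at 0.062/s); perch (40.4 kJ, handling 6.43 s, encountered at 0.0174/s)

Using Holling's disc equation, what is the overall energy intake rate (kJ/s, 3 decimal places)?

0.884 kJ/s

R = (0.062×38.4 + 0.0174×40.4) / (1 + 0.062×38.3 + 0.0174×6.43) = 3.084/3.486 = 0.8845 kJ/s.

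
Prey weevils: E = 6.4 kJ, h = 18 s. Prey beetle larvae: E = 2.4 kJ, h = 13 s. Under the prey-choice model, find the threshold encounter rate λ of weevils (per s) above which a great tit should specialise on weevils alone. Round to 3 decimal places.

Drop beetle larvae once their profitability E₂/h₂ falls below the rate achievable on weevils alone: E₂/h₂ = λE₁/(1 + λh₁).
Solve for λ: λE₁h₂ = E₂(1 + λh₁) → λ(E₁h₂ − E₂h₁) = E₂ → λ = E₂/(E₁h₂ − E₂h₁).
λ = 2.4/(6.4×13 − 2.4×18) = 2.4/40 = 0.06 per s.

0.060 per s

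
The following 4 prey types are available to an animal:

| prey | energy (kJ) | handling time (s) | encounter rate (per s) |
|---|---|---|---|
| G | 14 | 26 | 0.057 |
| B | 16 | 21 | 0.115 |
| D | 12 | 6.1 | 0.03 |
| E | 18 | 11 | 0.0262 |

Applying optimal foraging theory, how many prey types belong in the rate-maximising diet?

Rank by E/h (kJ/s): D 1.97, E 1.64, B 0.762, G 0.538. Include each in turn until the next type's E/h falls below the running intake rate.
Rate on top 1: 0.3043. E: 1.64 > 0.3043 → include.
Rate on top 2: 0.5653. B: 0.762 > 0.5653 → include.
Rate on top 3: 0.6875. G: 0.538 < 0.6875 → exclude; stop.
Optimal diet: D, E, B — 3 of 4 types.

3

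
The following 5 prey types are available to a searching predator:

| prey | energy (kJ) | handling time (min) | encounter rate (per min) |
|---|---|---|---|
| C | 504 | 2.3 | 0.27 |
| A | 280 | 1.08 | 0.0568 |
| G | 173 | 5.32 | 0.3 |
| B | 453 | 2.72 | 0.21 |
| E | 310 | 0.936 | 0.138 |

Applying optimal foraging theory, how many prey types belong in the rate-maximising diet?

4

E/h in descending order: E 331, A 259, C 219, B 167, G 32.5 kJ/min. The optimal diet is the largest prefix of this list for which every included type satisfies E_i/h_i > R on the types above it.
Rate on top 1: 37.89. A: 259 > 37.89 → include.
Rate on top 2: 49.29. C: 219 > 49.29 → include.
Rate on top 3: 107.5. B: 167 > 107.5 → include.
Rate on top 4: 121.7. G: 32.5 < 121.7 → exclude; stop.
Optimal diet: E, A, C, B — 4 of 5 types.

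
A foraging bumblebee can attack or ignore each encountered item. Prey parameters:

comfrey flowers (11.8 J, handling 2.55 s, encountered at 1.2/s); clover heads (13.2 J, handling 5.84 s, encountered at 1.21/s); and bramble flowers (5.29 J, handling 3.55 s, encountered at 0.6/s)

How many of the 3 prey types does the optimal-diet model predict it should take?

1

E/h in descending order: comfrey flowers 4.63, clover heads 2.26, bramble flowers 1.49 J/s. The optimal diet is the largest prefix of this list for which every included type satisfies E_i/h_i > R on the types above it.
Rate on top 1: 3.488. clover heads: 2.26 < 3.488 → exclude; stop.
Optimal diet: comfrey flowers — 1 of 3 types.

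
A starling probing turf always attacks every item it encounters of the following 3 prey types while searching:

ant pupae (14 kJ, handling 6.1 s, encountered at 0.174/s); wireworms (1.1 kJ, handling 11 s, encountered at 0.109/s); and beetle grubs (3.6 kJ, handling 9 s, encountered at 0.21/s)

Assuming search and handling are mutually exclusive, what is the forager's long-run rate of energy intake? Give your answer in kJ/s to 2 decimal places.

Energy encountered per unit search time: 0.174×14 + 0.109×1.1 + 0.21×3.6 = 3.312 kJ/s.
Handling time per unit search time: 0.174×6.1 + 0.109×11 + 0.21×9 = 4.15.
Rate = 3.312/(1 + 4.15) = 0.643 kJ/s.

0.64 kJ/s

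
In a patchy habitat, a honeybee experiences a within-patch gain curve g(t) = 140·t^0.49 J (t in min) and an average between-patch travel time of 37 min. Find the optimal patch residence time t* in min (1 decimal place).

Optimal t* satisfies g'(t*) = g(t*)/(T + t*).
g'(t) = 0.49·140·t^-0.51. Setting 0.49·140·t^-0.51 = 140·t^0.49/(37+t) gives 0.49(37+t) = t, so 0.51·t = 0.49×37.
t* = 0.49×37/0.51 = 35.55 min.

35.5 min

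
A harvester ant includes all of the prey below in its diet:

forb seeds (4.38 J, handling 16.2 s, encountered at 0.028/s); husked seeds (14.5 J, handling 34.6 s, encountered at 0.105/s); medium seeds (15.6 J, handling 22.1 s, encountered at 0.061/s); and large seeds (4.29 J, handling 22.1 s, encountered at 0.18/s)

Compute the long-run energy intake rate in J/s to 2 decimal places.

R = Σλ_iE_i / (1 + Σλ_ih_i)
Numerator: 0.028×4.38 + 0.105×14.5 + 0.061×15.6 + 0.18×4.29 = 3.369
Denominator: 1 + 0.028×16.2 + 0.105×34.6 + 0.061×22.1 + 0.18×22.1 = 10.41
R = 3.369/10.41 = 0.3235 J/s

0.32 J/s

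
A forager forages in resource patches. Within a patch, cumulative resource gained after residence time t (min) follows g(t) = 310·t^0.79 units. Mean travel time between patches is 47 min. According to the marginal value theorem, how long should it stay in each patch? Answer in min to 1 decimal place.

176.8 min

Maximise g(t)/(T+t): set derivative to zero → g'(t)(T+t) = g(t).
g'(t) = 0.79·310·t^-0.21. Setting 0.79·310·t^-0.21 = 310·t^0.79/(47+t) gives 0.79(47+t) = t, so 0.21·t = 0.79×47.
t* = 0.79×47/0.21 = 176.8 min.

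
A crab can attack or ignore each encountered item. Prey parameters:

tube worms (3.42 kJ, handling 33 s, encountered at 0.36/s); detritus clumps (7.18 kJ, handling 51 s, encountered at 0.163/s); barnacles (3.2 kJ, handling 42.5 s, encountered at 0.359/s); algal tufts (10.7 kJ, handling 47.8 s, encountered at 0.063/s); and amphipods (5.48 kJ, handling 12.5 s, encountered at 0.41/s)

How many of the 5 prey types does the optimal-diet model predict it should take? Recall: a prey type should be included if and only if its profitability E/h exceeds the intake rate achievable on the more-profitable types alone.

Profitabilities (E/h, kJ/s): amphipods 0.438, algal tufts 0.224, detritus clumps 0.141, tube worms 0.104, barnacles 0.0753. Add prey in this order while the next type's profitability exceeds the intake rate on those already taken.
Rate on top 1: 0.3668. algal tufts: 0.224 < 0.3668 → exclude; stop.
Optimal diet: amphipods — 1 of 5 types.

1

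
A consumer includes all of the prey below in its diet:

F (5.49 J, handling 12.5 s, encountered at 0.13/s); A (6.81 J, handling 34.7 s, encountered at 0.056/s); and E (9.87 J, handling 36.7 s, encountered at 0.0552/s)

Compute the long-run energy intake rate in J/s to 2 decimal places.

R = Σλ_iE_i / (1 + Σλ_ih_i)
Numerator: 0.13×5.49 + 0.056×6.81 + 0.0552×9.87 = 1.64
Denominator: 1 + 0.13×12.5 + 0.056×34.7 + 0.0552×36.7 = 6.594
R = 1.64/6.594 = 0.2487 J/s

0.25 J/s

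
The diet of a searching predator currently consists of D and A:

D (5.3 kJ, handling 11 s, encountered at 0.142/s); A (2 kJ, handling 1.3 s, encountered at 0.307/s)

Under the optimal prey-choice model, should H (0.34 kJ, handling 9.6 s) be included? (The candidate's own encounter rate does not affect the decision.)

No

Current rate: (0.142×5.3 + 0.307×2)/(1 + 0.142×11 + 0.307×1.3) = 0.4615 kJ/s.
Profitability of H: 0.34/9.6 = 0.03542 kJ/s.
0.03542 < 0.4615, so adding H would lower the average — exclude it.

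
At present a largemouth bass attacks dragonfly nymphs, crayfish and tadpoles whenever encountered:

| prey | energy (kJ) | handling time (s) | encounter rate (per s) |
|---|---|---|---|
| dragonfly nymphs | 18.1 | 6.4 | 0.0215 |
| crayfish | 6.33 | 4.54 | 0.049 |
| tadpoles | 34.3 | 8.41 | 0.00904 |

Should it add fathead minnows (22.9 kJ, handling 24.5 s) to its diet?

Yes

On dragonfly nymphs, crayfish and tadpoles alone, R = ΣλE/(1+Σλh) = 1.009/1.436 = 0.7029 kJ/s.
fathead minnows: E/h = 22.9/24.5 = 0.9347 kJ/s.
0.9347 > 0.7029, so adding fathead minnows raises the average — include it.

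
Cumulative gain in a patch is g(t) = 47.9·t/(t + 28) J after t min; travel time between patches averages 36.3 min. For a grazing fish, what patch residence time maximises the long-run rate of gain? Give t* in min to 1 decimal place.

31.9 min

Optimal t* satisfies g'(t*) = g(t*)/(T + t*).
g'(t) = 47.9·28/(t + 28)². Setting 47.9·28/(t+28)² = 47.9t/[(t+28)(36.3+t)] gives 28(36.3+t) = t(t+28), so t² = 28×36.3 = 1016.
t* = √1016 = 31.88 min.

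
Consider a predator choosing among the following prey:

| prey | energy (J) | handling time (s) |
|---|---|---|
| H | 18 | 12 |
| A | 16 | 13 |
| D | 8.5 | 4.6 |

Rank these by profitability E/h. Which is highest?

Profitability E/h (J/s): H = 18/12 = 1.5, A = 16/13 = 1.23, D = 8.5/4.6 = 1.85.
Ranked: D > H > A.

D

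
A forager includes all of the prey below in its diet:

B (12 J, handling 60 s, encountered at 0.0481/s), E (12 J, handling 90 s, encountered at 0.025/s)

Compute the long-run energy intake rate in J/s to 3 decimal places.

0.143 J/s

Energy encountered per unit search time: 0.0481×12 + 0.025×12 = 0.8772 J/s.
Handling time per unit search time: 0.0481×60 + 0.025×90 = 5.136.
Rate = 0.8772/(1 + 5.136) = 0.143 J/s.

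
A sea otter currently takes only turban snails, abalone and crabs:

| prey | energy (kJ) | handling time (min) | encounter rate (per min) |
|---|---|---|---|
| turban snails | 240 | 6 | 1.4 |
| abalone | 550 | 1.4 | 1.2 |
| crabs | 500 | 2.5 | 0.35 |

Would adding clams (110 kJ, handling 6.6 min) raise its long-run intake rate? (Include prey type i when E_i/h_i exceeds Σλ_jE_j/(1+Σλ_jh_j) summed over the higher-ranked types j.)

Intake rate on the current diet: R = (1.4×240 + 1.2×550 + 0.35×500) / (1 + 1.4×6 + 1.2×1.4 + 0.35×2.5) = 1171/11.95 = 97.95 kJ/min.
Profitability of clams: 110/6.6 = 16.67 kJ/min.
Since 16.67 < R, time spent handling clams is better spent searching.

No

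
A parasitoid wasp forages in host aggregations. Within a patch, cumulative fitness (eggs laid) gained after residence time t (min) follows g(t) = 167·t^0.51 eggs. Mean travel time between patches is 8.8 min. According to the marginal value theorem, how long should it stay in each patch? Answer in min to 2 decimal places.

9.16 min

By the marginal value theorem, leave when the instantaneous gain rate g'(t) equals the habitat-wide average g(t)/(T + t).
g'(t) = 0.51·167·t^-0.49. Setting 0.51·167·t^-0.49 = 167·t^0.51/(8.8+t) gives 0.51(8.8+t) = t, so 0.49·t = 0.51×8.8.
t* = 0.51×8.8/0.49 = 9.159 min.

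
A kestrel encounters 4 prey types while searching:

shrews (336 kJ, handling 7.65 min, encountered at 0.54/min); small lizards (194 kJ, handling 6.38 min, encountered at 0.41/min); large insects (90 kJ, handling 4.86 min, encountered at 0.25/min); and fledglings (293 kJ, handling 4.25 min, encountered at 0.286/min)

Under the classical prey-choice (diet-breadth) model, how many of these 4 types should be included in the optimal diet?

2

Rank by E/h (kJ/min): fledglings 68.9, shrews 43.9, small lizards 30.4, large insects 18.5. Include each in turn until the next type's E/h falls below the running intake rate.
Rate on top 1: 37.82. shrews: 43.9 > 37.82 → include.
Rate on top 2: 41.79. small lizards: 30.4 < 41.79 → exclude; stop.
Optimal diet: fledglings, shrews — 2 of 4 types.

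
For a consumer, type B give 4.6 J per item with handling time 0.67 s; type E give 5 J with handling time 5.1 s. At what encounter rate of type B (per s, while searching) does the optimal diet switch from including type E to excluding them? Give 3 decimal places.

0.249 per s

The zero-one rule: include type E iff E₂/h₂ > λE₁/(1+λh₁). Equality gives the switch point.
λE₁h₂ = E₂ + λE₂h₁ ⇒ λ = E₂/(E₁h₂ − E₂h₁) = 5/(23.46 − 3.35) = 0.2486 per s.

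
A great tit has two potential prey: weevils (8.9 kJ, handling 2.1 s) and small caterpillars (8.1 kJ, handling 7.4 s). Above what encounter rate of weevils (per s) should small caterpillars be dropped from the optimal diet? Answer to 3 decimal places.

The zero-one rule: include small caterpillars iff E₂/h₂ > λE₁/(1+λh₁). Equality gives the switch point.
λE₁h₂ = E₂ + λE₂h₁ ⇒ λ = E₂/(E₁h₂ − E₂h₁) = 8.1/(65.86 − 17.01) = 0.1658 per s.

0.166 per s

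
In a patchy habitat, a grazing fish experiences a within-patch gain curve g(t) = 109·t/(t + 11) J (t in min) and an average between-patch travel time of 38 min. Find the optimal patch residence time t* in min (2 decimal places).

20.45 min

Maximise g(t)/(T+t): set derivative to zero → g'(t)(T+t) = g(t).
g'(t) = 109·11/(t + 11)². Setting 109·11/(t+11)² = 109t/[(t+11)(38+t)] gives 11(38+t) = t(t+11), so t² = 11×38 = 418.
t* = √418 = 20.45 min.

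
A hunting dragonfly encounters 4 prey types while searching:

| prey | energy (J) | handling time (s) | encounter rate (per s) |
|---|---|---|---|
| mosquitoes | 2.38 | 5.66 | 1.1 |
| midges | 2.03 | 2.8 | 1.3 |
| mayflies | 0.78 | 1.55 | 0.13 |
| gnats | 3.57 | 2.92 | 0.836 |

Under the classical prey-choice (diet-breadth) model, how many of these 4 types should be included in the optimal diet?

1

Profitabilities (E/h, J/s): gnats 1.22, midges 0.725, mayflies 0.503, mosquitoes 0.42. Add prey in this order while the next type's profitability exceeds the intake rate on those already taken.
Rate on top 1: 0.8673. midges: 0.725 < 0.8673 → exclude; stop.
Optimal diet: gnats — 1 of 4 types.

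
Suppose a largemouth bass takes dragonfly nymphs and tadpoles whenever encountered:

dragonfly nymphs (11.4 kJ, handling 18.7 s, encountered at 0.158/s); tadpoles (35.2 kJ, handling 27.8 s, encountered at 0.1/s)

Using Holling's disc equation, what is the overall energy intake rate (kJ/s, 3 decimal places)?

R = Σλ_iE_i / (1 + Σλ_ih_i)
Numerator: 0.158×11.4 + 0.1×35.2 = 5.321
Denominator: 1 + 0.158×18.7 + 0.1×27.8 = 6.735
R = 5.321/6.735 = 0.7901 kJ/s

0.790 kJ/s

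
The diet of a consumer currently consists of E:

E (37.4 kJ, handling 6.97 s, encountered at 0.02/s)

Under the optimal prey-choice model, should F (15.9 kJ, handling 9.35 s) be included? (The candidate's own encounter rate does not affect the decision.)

Current rate: (0.02×37.4)/(1 + 0.02×6.97) = 0.6565 kJ/s.
F: E/h = 15.9/9.35 = 1.701 kJ/s.
1.701 > 0.6565, so adding F raises the average — include it.

Yes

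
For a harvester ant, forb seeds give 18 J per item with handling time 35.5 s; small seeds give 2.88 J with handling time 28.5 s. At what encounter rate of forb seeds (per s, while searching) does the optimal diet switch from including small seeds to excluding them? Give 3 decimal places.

The zero-one rule: include small seeds iff E₂/h₂ > λE₁/(1+λh₁). Equality gives the switch point.
λE₁h₂ = E₂ + λE₂h₁ ⇒ λ = E₂/(E₁h₂ − E₂h₁) = 2.88/(513 − 102.2) = 0.007011 per s.

0.007 per s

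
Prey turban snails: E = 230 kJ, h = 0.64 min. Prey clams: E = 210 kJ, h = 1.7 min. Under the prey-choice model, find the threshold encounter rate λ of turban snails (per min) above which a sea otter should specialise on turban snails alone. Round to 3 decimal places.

At the threshold, the rate on turban snails alone equals the profitability of clams: λ·230/(1 + λ·0.64) = 210/1.7 = 123.5.
Rearranging, λ(230 − 123.5×0.64) = 123.5, so λ = 123.5/150.9 = 0.8184 per min.

0.818 per min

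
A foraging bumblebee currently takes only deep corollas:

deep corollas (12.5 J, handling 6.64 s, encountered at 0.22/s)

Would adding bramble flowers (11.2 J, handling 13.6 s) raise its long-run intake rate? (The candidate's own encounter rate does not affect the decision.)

Intake rate on the current diet: R = (0.22×12.5) / (1 + 0.22×6.64) = 2.75/2.461 = 1.118 J/s.
Profitability of bramble flowers: 11.2/13.6 = 0.8235 J/s.
0.8235 < 1.118, so adding bramble flowers would lower the average — exclude it.

No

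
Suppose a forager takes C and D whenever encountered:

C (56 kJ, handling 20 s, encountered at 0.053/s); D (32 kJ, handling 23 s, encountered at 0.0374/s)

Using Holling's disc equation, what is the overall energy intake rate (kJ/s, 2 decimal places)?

1.43 kJ/s

Energy encountered per unit search time: 0.053×56 + 0.0374×32 = 4.165 kJ/s.
Handling time per unit search time: 0.053×20 + 0.0374×23 = 1.92.
Rate = 4.165/(1 + 1.92) = 1.426 kJ/s.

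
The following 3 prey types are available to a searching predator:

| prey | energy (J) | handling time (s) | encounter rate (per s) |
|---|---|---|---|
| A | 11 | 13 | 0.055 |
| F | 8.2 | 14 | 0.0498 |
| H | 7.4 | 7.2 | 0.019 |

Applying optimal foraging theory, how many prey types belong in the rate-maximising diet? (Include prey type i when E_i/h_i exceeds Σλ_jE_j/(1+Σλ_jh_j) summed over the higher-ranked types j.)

Rank by E/h (J/s): H 1.03, A 0.846, F 0.586. Include each in turn until the next type's E/h falls below the running intake rate.
Rate on top 1: 0.1237. A: 0.846 > 0.1237 → include.
Rate on top 2: 0.4026. F: 0.586 > 0.4026 → include.
Optimal diet: H, A, F — 3 of 3 types.

3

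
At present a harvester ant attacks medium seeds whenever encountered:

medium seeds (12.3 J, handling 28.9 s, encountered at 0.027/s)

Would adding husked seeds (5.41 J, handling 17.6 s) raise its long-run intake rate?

Current rate: (0.027×12.3)/(1 + 0.027×28.9) = 0.1865 J/s.
Profitability of husked seeds: 5.41/17.6 = 0.3074 J/s.
0.3074 > 0.1865, so adding husked seeds raises the average — include it.

Yes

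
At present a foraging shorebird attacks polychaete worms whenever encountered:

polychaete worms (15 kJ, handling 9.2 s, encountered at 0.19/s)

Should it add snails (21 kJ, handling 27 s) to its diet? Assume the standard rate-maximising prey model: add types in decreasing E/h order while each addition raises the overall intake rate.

No

On polychaete worms alone, R = ΣλE/(1+Σλh) = 2.85/2.748 = 1.037 kJ/s.
Profitability of snails: 21/27 = 0.7778 kJ/s.
0.7778 < 1.037, so adding snails would lower the average — exclude it.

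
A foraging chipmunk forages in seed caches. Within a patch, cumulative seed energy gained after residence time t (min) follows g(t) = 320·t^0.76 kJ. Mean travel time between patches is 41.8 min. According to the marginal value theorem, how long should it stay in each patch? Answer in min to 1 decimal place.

132.4 min

Optimal t* satisfies g'(t*) = g(t*)/(T + t*).
g'(t) = 0.76·320·t^-0.24. Setting 0.76·320·t^-0.24 = 320·t^0.76/(41.8+t) gives 0.76(41.8+t) = t, so 0.24·t = 0.76×41.8.
t* = 0.76×41.8/0.24 = 132.4 min.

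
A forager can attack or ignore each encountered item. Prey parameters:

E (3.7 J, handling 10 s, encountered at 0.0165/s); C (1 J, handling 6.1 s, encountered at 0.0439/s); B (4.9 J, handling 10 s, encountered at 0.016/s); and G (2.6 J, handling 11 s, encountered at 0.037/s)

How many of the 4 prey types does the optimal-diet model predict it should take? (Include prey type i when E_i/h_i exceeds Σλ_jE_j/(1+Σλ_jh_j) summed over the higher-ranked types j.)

4

Profitabilities (E/h, J/s): B 0.49, E 0.37, G 0.236, C 0.164. Add prey in this order while the next type's profitability exceeds the intake rate on those already taken.
Rate on top 1: 0.06759. E: 0.37 > 0.06759 → include.
Rate on top 2: 0.1052. G: 0.236 > 0.1052 → include.
Rate on top 3: 0.1361. C: 0.164 > 0.1361 → include.
Optimal diet: B, E, G, C — 4 of 4 types.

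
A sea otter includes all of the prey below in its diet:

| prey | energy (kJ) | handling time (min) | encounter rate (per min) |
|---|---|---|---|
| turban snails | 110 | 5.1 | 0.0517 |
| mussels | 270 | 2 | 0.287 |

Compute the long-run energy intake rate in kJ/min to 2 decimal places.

R = Σλ_iE_i / (1 + Σλ_ih_i)
Numerator: 0.0517×110 + 0.287×270 = 83.18
Denominator: 1 + 0.0517×5.1 + 0.287×2 = 1.838
R = 83.18/1.838 = 45.26 kJ/min

45.26 kJ/min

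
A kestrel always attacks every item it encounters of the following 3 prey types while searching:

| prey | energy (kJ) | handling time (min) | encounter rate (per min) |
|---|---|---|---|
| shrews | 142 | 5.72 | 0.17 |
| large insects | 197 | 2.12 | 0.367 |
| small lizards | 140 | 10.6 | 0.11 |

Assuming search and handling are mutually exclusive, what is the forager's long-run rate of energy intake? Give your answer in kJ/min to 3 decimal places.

R = (0.17×142 + 0.367×197 + 0.11×140) / (1 + 0.17×5.72 + 0.367×2.12 + 0.11×10.6) = 111.8/3.916 = 28.56 kJ/min.

28.556 kJ/min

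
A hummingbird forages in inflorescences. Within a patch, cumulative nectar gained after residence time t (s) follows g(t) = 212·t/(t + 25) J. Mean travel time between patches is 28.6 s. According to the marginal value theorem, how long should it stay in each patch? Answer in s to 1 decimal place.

Maximise g(t)/(T+t): set derivative to zero → g'(t)(T+t) = g(t).
g'(t) = 212·25/(t + 25)². Setting 212·25/(t+25)² = 212t/[(t+25)(28.6+t)] gives 25(28.6+t) = t(t+25), so t² = 25×28.6 = 715.
t* = √715 = 26.74 s.

26.7 s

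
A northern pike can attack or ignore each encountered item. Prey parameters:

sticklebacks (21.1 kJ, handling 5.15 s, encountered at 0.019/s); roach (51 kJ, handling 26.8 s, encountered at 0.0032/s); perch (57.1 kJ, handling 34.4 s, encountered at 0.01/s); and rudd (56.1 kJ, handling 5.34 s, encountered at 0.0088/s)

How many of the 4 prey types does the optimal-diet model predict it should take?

4

E/h in descending order: rudd 10.5, sticklebacks 4.1, roach 1.9, perch 1.66 kJ/s. The optimal diet is the largest prefix of this list for which every included type satisfies E_i/h_i > R on the types above it.
Rate on top 1: 0.4715. sticklebacks: 4.1 > 0.4715 → include.
Rate on top 2: 0.7814. roach: 1.9 > 0.7814 → include.
Rate on top 3: 0.8596. perch: 1.66 > 0.8596 → include.
Optimal diet: rudd, sticklebacks, roach, perch — 4 of 4 types.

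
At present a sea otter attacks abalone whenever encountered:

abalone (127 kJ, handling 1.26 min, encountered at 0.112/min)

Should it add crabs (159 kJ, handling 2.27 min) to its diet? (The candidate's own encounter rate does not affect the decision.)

Current rate: (0.112×127)/(1 + 0.112×1.26) = 12.46 kJ/min.
crabs: E/h = 159/2.27 = 70.04 kJ/min.
70.04 > 12.46, so adding crabs raises the average — include it.

Yes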